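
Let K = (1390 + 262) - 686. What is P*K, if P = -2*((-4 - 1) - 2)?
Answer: 13524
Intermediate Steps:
K = 966 (K = 1652 - 686 = 966)
P = 14 (P = -2*(-5 - 2) = -2*(-7) = 14)
P*K = 14*966 = 13524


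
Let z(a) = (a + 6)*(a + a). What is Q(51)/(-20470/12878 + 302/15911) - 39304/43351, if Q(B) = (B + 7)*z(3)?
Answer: -13916633089426556/6975371282957 ≈ -1995.1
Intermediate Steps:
z(a) = 2*a*(6 + a) (z(a) = (6 + a)*(2*a) = 2*a*(6 + a))
Q(B) = 378 + 54*B (Q(B) = (B + 7)*(2*3*(6 + 3)) = (7 + B)*(2*3*9) = (7 + B)*54 = 378 + 54*B)
Q(51)/(-20470/12878 + 302/15911) - 39304/43351 = (378 + 54*51)/(-20470/12878 + 302/15911) - 39304/43351 = (378 + 2754)/(-20470*1/12878 + 302*(1/15911)) - 39304*1/43351 = 3132/(-10235/6439 + 302/15911) - 39304/43351 = 3132/(-160904507/102450929) - 39304/43351 = 3132*(-102450929/160904507) - 39304/43351 = -320876309628/160904507 - 39304/43351 = -13916633089426556/6975371282957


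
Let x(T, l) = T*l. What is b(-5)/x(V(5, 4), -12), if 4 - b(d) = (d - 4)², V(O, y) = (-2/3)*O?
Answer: -77/40 ≈ -1.9250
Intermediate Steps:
V(O, y) = -2*O/3 (V(O, y) = (-2*⅓)*O = -2*O/3)
b(d) = 4 - (-4 + d)² (b(d) = 4 - (d - 4)² = 4 - (-4 + d)²)
b(-5)/x(V(5, 4), -12) = (4 - (-4 - 5)²)/((-⅔*5*(-12))) = (4 - 1*(-9)²)/((-10/3*(-12))) = (4 - 1*81)/40 = (4 - 81)*(1/40) = -77*1/40 = -77/40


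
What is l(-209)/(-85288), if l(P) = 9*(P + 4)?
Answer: 1845/85288 ≈ 0.021633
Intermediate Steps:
l(P) = 36 + 9*P (l(P) = 9*(4 + P) = 36 + 9*P)
l(-209)/(-85288) = (36 + 9*(-209))/(-85288) = (36 - 1881)*(-1/85288) = -1845*(-1/85288) = 1845/85288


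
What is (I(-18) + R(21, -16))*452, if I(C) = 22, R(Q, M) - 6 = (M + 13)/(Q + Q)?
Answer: 88366/7 ≈ 12624.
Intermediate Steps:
R(Q, M) = 6 + (13 + M)/(2*Q) (R(Q, M) = 6 + (M + 13)/(Q + Q) = 6 + (13 + M)/((2*Q)) = 6 + (13 + M)*(1/(2*Q)) = 6 + (13 + M)/(2*Q))
(I(-18) + R(21, -16))*452 = (22 + (1/2)*(13 - 16 + 12*21)/21)*452 = (22 + (1/2)*(1/21)*(13 - 16 + 252))*452 = (22 + (1/2)*(1/21)*249)*452 = (22 + 83/14)*452 = (391/14)*452 = 88366/7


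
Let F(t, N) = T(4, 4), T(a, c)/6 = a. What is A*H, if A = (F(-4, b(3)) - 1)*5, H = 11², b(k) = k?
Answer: 13915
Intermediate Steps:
H = 121
T(a, c) = 6*a
F(t, N) = 24 (F(t, N) = 6*4 = 24)
A = 115 (A = (24 - 1)*5 = 23*5 = 115)
A*H = 115*121 = 13915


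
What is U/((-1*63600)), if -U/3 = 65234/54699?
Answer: 32617/579809400 ≈ 5.6255e-5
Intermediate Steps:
U = -65234/18233 (U = -195702/54699 = -3*65234/54699 = -65234/18233 ≈ -3.5778)
U/((-1*63600)) = -65234/(18233*((-1*63600))) = -65234/18233/(-63600) = -65234/18233*(-1/63600) = 32617/579809400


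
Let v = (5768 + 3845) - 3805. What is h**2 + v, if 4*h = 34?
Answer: 23521/4 ≈ 5880.3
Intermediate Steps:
h = 17/2 (h = (1/4)*34 = 17/2 ≈ 8.5000)
v = 5808 (v = 9613 - 3805 = 5808)
h**2 + v = (17/2)**2 + 5808 = 289/4 + 5808 = 23521/4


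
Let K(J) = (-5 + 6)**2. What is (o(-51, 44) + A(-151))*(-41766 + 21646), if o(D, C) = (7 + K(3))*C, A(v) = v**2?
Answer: -465838360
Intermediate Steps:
K(J) = 1 (K(J) = 1**2 = 1)
o(D, C) = 8*C (o(D, C) = (7 + 1)*C = 8*C)
(o(-51, 44) + A(-151))*(-41766 + 21646) = (8*44 + (-151)**2)*(-41766 + 21646) = (352 + 22801)*(-20120) = 23153*(-20120) = -465838360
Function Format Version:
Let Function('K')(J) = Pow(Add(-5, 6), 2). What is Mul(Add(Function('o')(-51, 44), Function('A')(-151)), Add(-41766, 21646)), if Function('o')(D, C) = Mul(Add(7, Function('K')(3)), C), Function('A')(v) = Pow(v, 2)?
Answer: -465838360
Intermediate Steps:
Function('K')(J) = 1 (Function('K')(J) = Pow(1, 2) = 1)
Function('o')(D, C) = Mul(8, C) (Function('o')(D, C) = Mul(Add(7, 1), C) = Mul(8, C))
Mul(Add(Function('o')(-51, 44), Function('A')(-151)), Add(-41766, 21646)) = Mul(Add(Mul(8, 44), Pow(-151, 2)), Add(-41766, 21646)) = Mul(Add(352, 22801), -20120) = Mul(23153, -20120) = -465838360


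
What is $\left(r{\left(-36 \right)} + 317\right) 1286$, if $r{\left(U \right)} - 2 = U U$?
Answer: $2076890$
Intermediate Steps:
$r{\left(U \right)} = 2 + U^{2}$ ($r{\left(U \right)} = 2 + U U = 2 + U^{2}$)
$\left(r{\left(-36 \right)} + 317\right) 1286 = \left(\left(2 + \left(-36\right)^{2}\right) + 317\right) 1286 = \left(\left(2 + 1296\right) + 317\right) 1286 = \left(1298 + 317\right) 1286 = 1615 \cdot 1286 = 2076890$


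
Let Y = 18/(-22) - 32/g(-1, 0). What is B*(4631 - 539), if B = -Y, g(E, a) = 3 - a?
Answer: 46996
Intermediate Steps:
Y = -379/33 (Y = 18/(-22) - 32/(3 - 1*0) = 18*(-1/22) - 32/(3 + 0) = -9/11 - 32/3 = -379/33 ≈ -11.485)
B = 379/33 (B = -1*(-379/33) = 379/33 ≈ 11.485)
B*(4631 - 539) = 379*(4631 - 539)/33 = (379/33)*4092 = 46996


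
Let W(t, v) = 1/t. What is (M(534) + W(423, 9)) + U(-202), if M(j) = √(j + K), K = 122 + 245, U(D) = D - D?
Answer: 1/423 + √901 ≈ 30.019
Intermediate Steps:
U(D) = 0
K = 367
M(j) = √(367 + j) (M(j) = √(j + 367) = √(367 + j))
(M(534) + W(423, 9)) + U(-202) = (√(367 + 534) + 1/423) + 0 = (√901 + 1/423) + 0 = (1/423 + √901) + 0 = 1/423 + √901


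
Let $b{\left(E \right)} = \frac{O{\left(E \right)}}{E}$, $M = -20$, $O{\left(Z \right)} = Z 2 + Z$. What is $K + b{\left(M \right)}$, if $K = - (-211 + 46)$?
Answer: $168$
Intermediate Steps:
$O{\left(Z \right)} = 3 Z$ ($O{\left(Z \right)} = 2 Z + Z = 3 Z$)
$b{\left(E \right)} = 3$ ($b{\left(E \right)} = \frac{3 E}{E} = 3$)
$K = 165$ ($K = \left(-1\right) \left(-165\right) = 165$)
$K + b{\left(M \right)} = 165 + 3 = 168$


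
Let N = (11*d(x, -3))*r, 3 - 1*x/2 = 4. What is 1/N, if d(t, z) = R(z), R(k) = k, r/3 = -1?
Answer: 1/99 ≈ 0.010101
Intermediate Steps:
x = -2 (x = 6 - 2*4 = 6 - 8 = -2)
r = -3 (r = 3*(-1) = -3)
d(t, z) = z
N = 99 (N = (11*(-3))*(-3) = -33*(-3) = 99)
1/N = 1/99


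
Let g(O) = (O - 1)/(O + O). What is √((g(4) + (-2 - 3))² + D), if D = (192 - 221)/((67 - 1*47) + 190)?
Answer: √14995785/840 ≈ 4.6100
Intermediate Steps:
g(O) = (-1 + O)/(2*O) (g(O) = (-1 + O)/((2*O)) = (-1 + O)*(1/(2*O)) = (-1 + O)/(2*O))
D = -29/210 (D = -29/((67 - 47) + 190) = -29/(20 + 190) = -29/210 ≈ -0.13810)
√((g(4) + (-2 - 3))² + D) = √(((½)*(-1 + 4)/4 + (-2 - 3))² - 29/210) = √(((½)*(¼)*3 - 5)² - 29/210) = √((3/8 - 5)² - 29/210) = √((-37/8)² - 29/210) = √(1369/64 - 29/210) = √(142817/6720) = √14995785/840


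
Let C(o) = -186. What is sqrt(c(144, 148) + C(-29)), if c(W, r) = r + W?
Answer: sqrt(106) ≈ 10.296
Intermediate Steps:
c(W, r) = W + r
sqrt(c(144, 148) + C(-29)) = sqrt((144 + 148) - 186) = sqrt(292 - 186) = sqrt(106)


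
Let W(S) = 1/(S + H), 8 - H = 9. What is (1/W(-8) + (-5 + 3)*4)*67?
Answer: -1139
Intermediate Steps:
H = -1 (H = 8 - 1*9 = 8 - 9 = -1)
W(S) = 1/(-1 + S) (W(S) = 1/(S - 1) = 1/(-1 + S))
(1/W(-8) + (-5 + 3)*4)*67 = (1/(1/(-1 - 8)) + (-5 + 3)*4)*67 = (1/(1/(-9)) - 2*4)*67 = (1/(-⅑) - 8)*67 = (-9 - 8)*67 = -17*67 = -1139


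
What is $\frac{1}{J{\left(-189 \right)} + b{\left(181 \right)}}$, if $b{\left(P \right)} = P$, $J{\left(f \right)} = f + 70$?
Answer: $\frac{1}{62} \approx 0.016129$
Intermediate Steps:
$J{\left(f \right)} = 70 + f$
$\frac{1}{J{\left(-189 \right)} + b{\left(181 \right)}} = \frac{1}{\left(70 - 189\right) + 181} = \frac{1}{-119 + 181} = \frac{1}{62}$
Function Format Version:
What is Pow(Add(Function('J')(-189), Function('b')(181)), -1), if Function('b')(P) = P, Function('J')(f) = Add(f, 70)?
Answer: Rational(1, 62) ≈ 0.016129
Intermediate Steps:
Function('J')(f) = Add(70, f)
Pow(Add(Function('J')(-189), Function('b')(181)), -1) = Pow(Add(Add(70, -189), 181), -1) = Pow(Add(-119, 181), -1) = Pow(62, -1) = Rational(1, 62)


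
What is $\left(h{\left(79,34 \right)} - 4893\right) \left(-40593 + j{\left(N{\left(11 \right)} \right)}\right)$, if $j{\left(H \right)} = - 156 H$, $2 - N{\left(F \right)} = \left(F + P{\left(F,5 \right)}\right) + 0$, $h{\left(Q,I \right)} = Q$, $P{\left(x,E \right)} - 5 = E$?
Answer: $181146006$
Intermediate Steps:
$P{\left(x,E \right)} = 5 + E$
$N{\left(F \right)} = -8 - F$ ($N{\left(F \right)} = 2 - \left(\left(F + \left(5 + 5\right)\right) + 0\right) = 2 - \left(\left(F + 10\right) + 0\right) = 2 - \left(\left(10 + F\right) + 0\right) = 2 - \left(10 + F\right) = -8 - F$)
$\left(h{\left(79,34 \right)} - 4893\right) \left(-40593 + j{\left(N{\left(11 \right)} \right)}\right) = \left(79 - 4893\right) \left(-40593 - 156 \left(-8 - 11\right)\right) = - 4814 \left(-40593 - 156 \left(-8 - 11\right)\right) = - 4814 \left(-40593 - -2964\right) = - 4814 \left(-40593 + 2964\right) = \left(-4814\right) \left(-37629\right) = 181146006$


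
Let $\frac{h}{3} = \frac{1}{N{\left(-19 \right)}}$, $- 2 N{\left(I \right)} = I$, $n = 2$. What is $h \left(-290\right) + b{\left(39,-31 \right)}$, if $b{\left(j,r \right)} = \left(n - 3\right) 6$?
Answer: $- \frac{1854}{19} \approx -97.579$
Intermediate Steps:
$N{\left(I \right)} = - \frac{I}{2}$
$h = \frac{6}{19}$ ($h = \frac{3}{\left(- \frac{1}{2}\right) \left(-19\right)} = \frac{3}{\frac{19}{2}} = 3 \cdot \frac{2}{19} = \frac{6}{19} \approx 0.31579$)
$b{\left(j,r \right)} = -6$ ($b{\left(j,r \right)} = \left(2 - 3\right) 6 = \left(-1\right) 6 = -6$)
$h \left(-290\right) + b{\left(39,-31 \right)} = \frac{6}{19} \left(-290\right) - 6 = - \frac{1740}{19} - 6 = - \frac{1854}{19}$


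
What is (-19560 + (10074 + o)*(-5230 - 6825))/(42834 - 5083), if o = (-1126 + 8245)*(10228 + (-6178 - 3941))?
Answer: -9475792035/37751 ≈ -2.5101e+5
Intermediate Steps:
o = 775971 (o = 7119*(10228 - 10119) = 7119*109 = 775971)
(-19560 + (10074 + o)*(-5230 - 6825))/(42834 - 5083) = (-19560 + (10074 + 775971)*(-5230 - 6825))/(42834 - 5083) = (-19560 + 786045*(-12055))/37751 = (-19560 - 9475772475)*(1/37751) = -9475792035*1/37751 = -9475792035/37751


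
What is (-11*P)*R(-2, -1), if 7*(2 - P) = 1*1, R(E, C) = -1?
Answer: 143/7 ≈ 20.429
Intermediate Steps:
P = 13/7 (P = 2 - 1/7 = 2 - ⅐*1 = 2 - ⅐ = 13/7 ≈ 1.8571)
(-11*P)*R(-2, -1) = -11*13/7*(-1) = -143/7*(-1) = 143/7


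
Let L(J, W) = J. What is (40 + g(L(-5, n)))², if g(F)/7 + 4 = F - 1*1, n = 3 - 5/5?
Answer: 900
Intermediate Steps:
n = 2 (n = 3 - 5*⅕ = 3 - 1 = 2)
g(F) = -35 + 7*F (g(F) = -28 + 7*(F - 1*1) = -28 + 7*(F - 1) = -28 + 7*(-1 + F) = -28 + (-7 + 7*F) = -35 + 7*F)
(40 + g(L(-5, n)))² = (40 + (-35 + 7*(-5)))² = (40 + (-35 - 35))² = (40 - 70)² = (-30)² = 900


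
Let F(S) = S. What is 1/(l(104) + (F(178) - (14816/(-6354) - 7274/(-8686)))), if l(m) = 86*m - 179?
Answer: 13797711/123413547668 ≈ 0.00011180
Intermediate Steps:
l(m) = -179 + 86*m
1/(l(104) + (F(178) - (14816/(-6354) - 7274/(-8686)))) = 1/((-179 + 86*104) + (178 - (14816/(-6354) - 7274/(-8686)))) = 1/((-179 + 8944) + (178 - (14816*(-1/6354) - 7274*(-1/8686)))) = 1/(8765 + (178 - (-7408/3177 + 3637/4343))) = 1/(8765 + (178 - 1*(-20618195/13797711))) = 1/(8765 + (178 + 20618195/13797711)) = 1/(8765 + 2476610753/13797711) = 1/(123413547668/13797711) = 13797711/123413547668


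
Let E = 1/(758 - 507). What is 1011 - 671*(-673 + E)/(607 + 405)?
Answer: 16825127/11546 ≈ 1457.2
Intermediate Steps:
E = 1/251 ≈ 0.0039841
1011 - 671*(-673 + E)/(607 + 405) = 1011 - 671*(-673 + 1/251)/(607 + 405) = 1011 - (-113346662)/(251*1012) = 1011 - 671*(-84461/127006) = 1011 + 5152121/11546 = 16825127/11546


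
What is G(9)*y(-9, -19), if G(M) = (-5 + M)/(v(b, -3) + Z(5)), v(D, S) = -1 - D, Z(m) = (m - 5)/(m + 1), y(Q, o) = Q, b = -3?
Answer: -18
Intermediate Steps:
Z(m) = (-5 + m)/(1 + m)
G(M) = -5/2 + M/2 (G(M) = (-5 + M)/((-1 - 1*(-3)) + (-5 + 5)/(1 + 5)) = (-5 + M)/((-1 + 3) + 0/6) = (-5 + M)/(2 + (1/6)*0) = (-5 + M)/(2 + 0) = (-5 + M)/2 = (-5 + M)*(1/2) = -5/2 + M/2)
G(9)*y(-9, -19) = (-5/2 + (1/2)*9)*(-9) = (-5/2 + 9/2)*(-9) = 2*(-9) = -18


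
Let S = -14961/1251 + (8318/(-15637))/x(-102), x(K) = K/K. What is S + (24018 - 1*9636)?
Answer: 93698235953/6520629 ≈ 14370.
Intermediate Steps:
x(K) = 1
S = -81450325/6520629 (S = -14961/1251 + (8318/(-15637))/1 = -14961*1/1251 + (8318*(-1/15637))*1 = -4987/417 - 8318/15637*1 = -4987/417 - 8318/15637 = -81450325/6520629 ≈ -12.491)
S + (24018 - 1*9636) = -81450325/6520629 + (24018 - 1*9636) = -81450325/6520629 + (24018 - 9636) = -81450325/6520629 + 14382 = 93698235953/6520629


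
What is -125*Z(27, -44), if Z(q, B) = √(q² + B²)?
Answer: -125*√2665 ≈ -6453.0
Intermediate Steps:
Z(q, B) = √(B² + q²)
-125*Z(27, -44) = -125*√((-44)² + 27²) = -125*√(1936 + 729) = -125*√2665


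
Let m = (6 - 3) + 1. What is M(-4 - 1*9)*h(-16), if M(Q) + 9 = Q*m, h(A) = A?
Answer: 976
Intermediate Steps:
m = 4 (m = 3 + 1 = 4)
M(Q) = -9 + 4*Q (M(Q) = -9 + Q*4 = -9 + 4*Q)
M(-4 - 1*9)*h(-16) = (-9 + 4*(-4 - 1*9))*(-16) = (-9 + 4*(-4 - 9))*(-16) = (-9 + 4*(-13))*(-16) = (-9 - 52)*(-16) = -61*(-16) = 976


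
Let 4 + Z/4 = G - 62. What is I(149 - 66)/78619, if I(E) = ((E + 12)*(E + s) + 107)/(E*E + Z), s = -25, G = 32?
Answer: 5617/530914107 ≈ 1.0580e-5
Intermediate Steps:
Z = -136 (Z = -16 + 4*(32 - 62) = -16 + 4*(-30) = -16 - 120 = -136)
I(E) = (107 + (-25 + E)*(12 + E))/(-136 + E**2) (I(E) = ((E + 12)*(E - 25) + 107)/(E*E - 136) = ((12 + E)*(-25 + E) + 107)/(E**2 - 136) = ((-25 + E)*(12 + E) + 107)/(-136 + E**2) = (107 + (-25 + E)*(12 + E))/(-136 + E**2))
I(149 - 66)/78619 = ((-193 + (149 - 66)**2 - 13*(149 - 66))/(-136 + (149 - 66)**2))/78619 = ((-193 + 83**2 - 13*83)/(-136 + 83**2))*(1/78619) = ((-193 + 6889 - 1079)/(-136 + 6889))*(1/78619) = (5617/6753)*(1/78619) = 5617/530914107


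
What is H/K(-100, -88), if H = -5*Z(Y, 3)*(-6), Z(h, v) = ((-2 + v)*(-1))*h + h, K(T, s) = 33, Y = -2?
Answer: 0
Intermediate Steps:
Z(h, v) = h + h*(2 - v) (Z(h, v) = (2 - v)*h + h = h*(2 - v) + h = h + h*(2 - v))
H = 0 (H = -(-10)*(3 - 1*3)*(-6) = -(-10)*(3 - 3)*(-6) = -(-10)*0*(-6) = -5*0*(-6) = 0*(-6) = 0)
H/K(-100, -88) = 0/33 = 0*(1/33) = 0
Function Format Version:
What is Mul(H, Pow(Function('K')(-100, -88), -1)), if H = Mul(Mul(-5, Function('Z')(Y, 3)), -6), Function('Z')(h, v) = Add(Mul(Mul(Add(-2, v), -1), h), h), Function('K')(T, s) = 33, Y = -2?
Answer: 0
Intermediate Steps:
Function('Z')(h, v) = Add(h, Mul(h, Add(2, Mul(-1, v)))) (Function('Z')(h, v) = Add(Mul(Add(2, Mul(-1, v)), h), h) = Add(Mul(h, Add(2, Mul(-1, v))), h) = Add(h, Mul(h, Add(2, Mul(-1, v)))))
H = 0 (H = Mul(Mul(-5, Mul(-2, Add(3, Mul(-1, 3)))), -6) = Mul(Mul(-5, Mul(-2, Add(3, -3))), -6) = Mul(Mul(-5, Mul(-2, 0)), -6) = Mul(Mul(-5, 0), -6) = Mul(0, -6) = 0)
Mul(H, Pow(Function('K')(-100, -88), -1)) = Mul(0, Pow(33, -1)) = Mul(0, Rational(1, 33)) = 0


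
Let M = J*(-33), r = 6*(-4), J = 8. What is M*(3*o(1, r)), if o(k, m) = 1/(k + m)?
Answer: 792/23 ≈ 34.435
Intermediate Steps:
r = -24
M = -264 (M = 8*(-33) = -264)
M*(3*o(1, r)) = -792/(1 - 24) = -792/(-23) = -792*(-1)/23 = -264*(-3/23) = 792/23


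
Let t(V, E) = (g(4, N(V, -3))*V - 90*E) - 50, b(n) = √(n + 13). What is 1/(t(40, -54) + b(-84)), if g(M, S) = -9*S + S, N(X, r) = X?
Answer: -7990/63840171 - I*√71/63840171 ≈ -0.00012516 - 1.3199e-7*I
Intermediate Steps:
g(M, S) = -8*S
b(n) = √(13 + n)
t(V, E) = -50 - 90*E - 8*V² (t(V, E) = ((-8*V)*V - 90*E) - 50 = (-8*V² - 90*E) - 50 = (-90*E - 8*V²) - 50 = -50 - 90*E - 8*V²)
1/(t(40, -54) + b(-84)) = 1/((-50 - 90*(-54) - 8*40²) + √(13 - 84)) = 1/((-50 + 4860 - 8*1600) + √(-71)) = 1/((-50 + 4860 - 12800) + I*√71) = 1/(-7990 + I*√71)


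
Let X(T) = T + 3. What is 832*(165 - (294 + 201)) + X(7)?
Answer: -274550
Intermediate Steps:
X(T) = 3 + T
832*(165 - (294 + 201)) + X(7) = 832*(165 - (294 + 201)) + (3 + 7) = 832*(165 - 1*495) + 10 = 832*(165 - 495) + 10 = 832*(-330) + 10 = -274560 + 10 = -274550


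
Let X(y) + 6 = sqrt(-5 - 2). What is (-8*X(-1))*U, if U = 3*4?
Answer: 576 - 96*I*sqrt(7) ≈ 576.0 - 253.99*I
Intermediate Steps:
X(y) = -6 + I*sqrt(7) (X(y) = -6 + sqrt(-5 - 2) = -6 + sqrt(-7) = -6 + I*sqrt(7))
U = 12
(-8*X(-1))*U = -8*(-6 + I*sqrt(7))*12 = (48 - 8*I*sqrt(7))*12 = 576 - 96*I*sqrt(7)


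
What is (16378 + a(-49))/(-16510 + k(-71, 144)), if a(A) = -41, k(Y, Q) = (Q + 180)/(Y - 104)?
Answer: -2858975/2889574 ≈ -0.98941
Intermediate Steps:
k(Y, Q) = (180 + Q)/(-104 + Y)
(16378 + a(-49))/(-16510 + k(-71, 144)) = (16378 - 41)/(-16510 + (180 + 144)/(-104 - 71)) = 16337/(-16510 + 324/(-175)) = 16337/(-16510 - 1/175*324) = 16337/(-16510 - 324/175) = 16337/(-2889574/175) = 16337*(-175/2889574) = -2858975/2889574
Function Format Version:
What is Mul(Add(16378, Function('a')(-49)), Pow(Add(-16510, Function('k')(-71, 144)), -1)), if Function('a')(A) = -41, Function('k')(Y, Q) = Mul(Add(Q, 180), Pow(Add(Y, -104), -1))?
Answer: Rational(-2858975, 2889574) ≈ -0.98941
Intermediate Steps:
Function('k')(Y, Q) = Mul(Pow(Add(-104, Y), -1), Add(180, Q)) (Function('k')(Y, Q) = Mul(Add(180, Q), Pow(Add(-104, Y), -1)) = Mul(Pow(Add(-104, Y), -1), Add(180, Q)))
Mul(Add(16378, Function('a')(-49)), Pow(Add(-16510, Function('k')(-71, 144)), -1)) = Mul(Add(16378, -41), Pow(Add(-16510, Mul(Pow(Add(-104, -71), -1), Add(180, 144))), -1)) = Mul(16337, Pow(Add(-16510, Mul(Pow(-175, -1), 324)), -1)) = Mul(16337, Pow(Add(-16510, Mul(Rational(-1, 175), 324)), -1)) = Mul(16337, Pow(Add(-16510, Rational(-324, 175)), -1)) = Mul(16337, Pow(Rational(-2889574, 175), -1)) = Mul(16337, Rational(-175, 2889574)) = Rational(-2858975, 2889574)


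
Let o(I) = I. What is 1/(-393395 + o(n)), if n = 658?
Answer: -1/392737 ≈ -2.5462e-6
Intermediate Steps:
1/(-393395 + o(n)) = 1/(-393395 + 658) = 1/(-392737) = -1/392737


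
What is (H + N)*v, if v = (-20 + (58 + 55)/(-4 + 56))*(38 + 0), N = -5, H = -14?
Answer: 334647/26 ≈ 12871.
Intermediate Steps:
v = -17613/26 (v = (-20 + 113/52)*38 = -927/52*38 = -17613/26 ≈ -677.42)
(H + N)*v = (-14 - 5)*(-17613/26) = -19*(-17613/26) = 334647/26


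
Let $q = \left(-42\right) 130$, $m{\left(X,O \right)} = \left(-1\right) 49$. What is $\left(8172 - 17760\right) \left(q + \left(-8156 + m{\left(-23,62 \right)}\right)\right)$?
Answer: $131020020$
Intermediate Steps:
$m{\left(X,O \right)} = -49$
$q = -5460$
$\left(8172 - 17760\right) \left(q + \left(-8156 + m{\left(-23,62 \right)}\right)\right) = \left(8172 - 17760\right) \left(-5460 - 8205\right) = - 9588 \left(-5460 - 8205\right) = \left(-9588\right) \left(-13665\right) = 131020020$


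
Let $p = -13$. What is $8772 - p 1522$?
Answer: $28558$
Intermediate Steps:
$8772 - p 1522 = 8772 - \left(-13\right) 1522 = 8772 - -19786 = 8772 + 19786 = 28558$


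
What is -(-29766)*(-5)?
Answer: -148830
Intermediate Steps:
-(-29766)*(-5) = -726*205 = -148830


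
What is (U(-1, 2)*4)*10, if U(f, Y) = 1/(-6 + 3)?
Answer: -40/3 ≈ -13.333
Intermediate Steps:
U(f, Y) = -⅓ (U(f, Y) = 1/(-3) = -⅓)
(U(-1, 2)*4)*10 = -⅓*4*10 = -4/3*10 = -40/3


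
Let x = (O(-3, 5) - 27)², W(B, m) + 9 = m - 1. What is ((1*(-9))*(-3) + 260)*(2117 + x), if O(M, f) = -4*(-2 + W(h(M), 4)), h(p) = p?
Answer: 614754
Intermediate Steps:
W(B, m) = -10 + m (W(B, m) = -9 + (m - 1) = -9 + (-1 + m) = -10 + m)
O(M, f) = 32 (O(M, f) = -4*(-2 + (-10 + 4)) = -4*(-2 - 6) = -4*(-8) = 32)
x = 25 (x = (32 - 27)² = 5² = 25)
((1*(-9))*(-3) + 260)*(2117 + x) = ((1*(-9))*(-3) + 260)*(2117 + 25) = (-9*(-3) + 260)*2142 = (27 + 260)*2142 = 287*2142 = 614754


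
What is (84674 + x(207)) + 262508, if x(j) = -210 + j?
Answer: 347179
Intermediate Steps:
(84674 + x(207)) + 262508 = (84674 + (-210 + 207)) + 262508 = (84674 - 3) + 262508 = 84671 + 262508 = 347179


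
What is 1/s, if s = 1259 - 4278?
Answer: -1/3019 ≈ -0.00033124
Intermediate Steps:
s = -3019
1/s = 1/(-3019) = -1/3019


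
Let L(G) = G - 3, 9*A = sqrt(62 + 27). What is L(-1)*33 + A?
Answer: -132 + sqrt(89)/9 ≈ -130.95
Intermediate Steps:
A = sqrt(89)/9 (A = sqrt(62 + 27)/9 = sqrt(89)/9 ≈ 1.0482)
L(G) = -3 + G
L(-1)*33 + A = (-3 - 1)*33 + sqrt(89)/9 = -4*33 + sqrt(89)/9 = -132 + sqrt(89)/9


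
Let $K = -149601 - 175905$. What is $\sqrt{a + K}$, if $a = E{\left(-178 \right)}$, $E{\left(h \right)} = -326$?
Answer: $26 i \sqrt{482} \approx 570.82 i$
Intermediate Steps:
$a = -326$
$K = -325506$ ($K = -149601 - 175905 = -325506$)
$\sqrt{a + K} = \sqrt{-326 - 325506} = \sqrt{-325832} = 26 i \sqrt{482}$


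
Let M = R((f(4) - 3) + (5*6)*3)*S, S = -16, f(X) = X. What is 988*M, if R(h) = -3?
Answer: 47424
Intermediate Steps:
M = 48 (M = -3*(-16) = 48)
988*M = 988*48 = 47424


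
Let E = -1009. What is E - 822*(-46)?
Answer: 36803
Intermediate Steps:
E - 822*(-46) = -1009 - 822*(-46) = -1009 + 37812 = 36803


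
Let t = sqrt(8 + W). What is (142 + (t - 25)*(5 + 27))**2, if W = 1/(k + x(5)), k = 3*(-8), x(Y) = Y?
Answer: 8380940/19 - 42112*sqrt(2869)/19 ≈ 3.2238e+5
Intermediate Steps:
k = -24
W = -1/19 (W = 1/(-24 + 5) = 1/(-19) = -1/19 ≈ -0.052632)
t = sqrt(2869)/19 (t = sqrt(8 - 1/19) = sqrt(151/19) = sqrt(2869)/19 ≈ 2.8191)
(142 + (t - 25)*(5 + 27))**2 = (142 + (sqrt(2869)/19 - 25)*(5 + 27))**2 = (142 + (-25 + sqrt(2869)/19)*32)**2 = (142 + (-800 + 32*sqrt(2869)/19))**2 = (-658 + 32*sqrt(2869)/19)**2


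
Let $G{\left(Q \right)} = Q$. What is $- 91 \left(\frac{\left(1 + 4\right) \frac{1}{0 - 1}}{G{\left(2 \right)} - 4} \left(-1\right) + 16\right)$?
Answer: $- \frac{2457}{2} \approx -1228.5$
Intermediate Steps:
$- 91 \left(\frac{\left(1 + 4\right) \frac{1}{0 - 1}}{G{\left(2 \right)} - 4} \left(-1\right) + 16\right) = - 91 \left(\frac{\left(1 + 4\right) \frac{1}{0 - 1}}{2 - 4} \left(-1\right) + 16\right) = - 91 \left(\frac{5 \frac{1}{-1}}{-2} \left(-1\right) + 16\right) = - 91 \left(5 \left(-1\right) \left(- \frac{1}{2}\right) \left(-1\right) + 16\right) = - 91 \left(\left(-5\right) \left(- \frac{1}{2}\right) \left(-1\right) + 16\right) = - 91 \left(\frac{5}{2} \left(-1\right) + 16\right) = - 91 \left(- \frac{5}{2} + 16\right) = \left(-91\right) \frac{27}{2} = - \frac{2457}{2}$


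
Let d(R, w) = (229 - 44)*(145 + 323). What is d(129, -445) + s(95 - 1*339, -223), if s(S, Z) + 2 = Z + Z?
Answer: 86132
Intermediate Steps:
d(R, w) = 86580 (d(R, w) = 185*468 = 86580)
s(S, Z) = -2 + 2*Z (s(S, Z) = -2 + (Z + Z) = -2 + 2*Z)
d(129, -445) + s(95 - 1*339, -223) = 86580 + (-2 + 2*(-223)) = 86580 + (-2 - 446) = 86580 - 448 = 86132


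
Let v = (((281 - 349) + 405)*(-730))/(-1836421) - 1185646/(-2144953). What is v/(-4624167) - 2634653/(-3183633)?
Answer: 15996524381633515208592965/19329707572730662340489481 ≈ 0.82756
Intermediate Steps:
v = 2705025100496/3939036733213 (v = ((-68 + 405)*(-730))*(-1/1836421) - 1185646*(-1/2144953) = (337*(-730))*(-1/1836421) + 1185646/2144953 = -246010*(-1/1836421) + 1185646/2144953 = 246010/1836421 + 1185646/2144953 = 2705025100496/3939036733213 ≈ 0.68672)
v/(-4624167) - 2634653/(-3183633) = (2705025100496/3939036733213)/(-4624167) - 2634653/(-3183633) = (2705025100496/3939036733213)*(-1/4624167) - 2634653*(-1/3183633) = -2705025100496/18214763673511358571 + 2634653/3183633 = 15996524381633515208592965/19329707572730662340489481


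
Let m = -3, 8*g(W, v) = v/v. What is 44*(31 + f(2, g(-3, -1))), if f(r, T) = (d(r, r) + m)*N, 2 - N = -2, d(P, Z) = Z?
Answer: 1188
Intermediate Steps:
N = 4 (N = 2 - 1*(-2) = 2 + 2 = 4)
g(W, v) = ⅛ (g(W, v) = (v/v)/8 = (⅛)*1 = ⅛)
f(r, T) = -12 + 4*r (f(r, T) = (r - 3)*4 = (-3 + r)*4 = -12 + 4*r)
44*(31 + f(2, g(-3, -1))) = 44*(31 + (-12 + 4*2)) = 44*(31 + (-12 + 8)) = 44*(31 - 4) = 44*27 = 1188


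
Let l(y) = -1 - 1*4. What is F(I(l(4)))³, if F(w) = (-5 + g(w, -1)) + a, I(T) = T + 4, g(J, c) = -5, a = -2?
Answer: -1728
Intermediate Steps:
l(y) = -5 (l(y) = -1 - 4 = -5)
I(T) = 4 + T
F(w) = -12 (F(w) = (-5 - 5) - 2 = -10 - 2 = -12)
F(I(l(4)))³ = (-12)³ = -1728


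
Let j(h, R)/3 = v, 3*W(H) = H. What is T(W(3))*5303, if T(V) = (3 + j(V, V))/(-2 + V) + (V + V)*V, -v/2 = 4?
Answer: 121969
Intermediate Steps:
W(H) = H/3
v = -8 (v = -2*4 = -8)
j(h, R) = -24 (j(h, R) = 3*(-8) = -24)
T(V) = -21/(-2 + V) + 2*V² (T(V) = (3 - 24)/(-2 + V) + (V + V)*V = -21/(-2 + V) + (2*V)*V = -21/(-2 + V) + 2*V²)
T(W(3))*5303 = ((-21 - 4*1² + 2*((⅓)*3)³)/(-2 + (⅓)*3))*5303 = ((-21 - 4*1² + 2*1³)/(-2 + 1))*5303 = ((-21 - 4*1 + 2*1)/(-1))*5303 = -(-21 - 4 + 2)*5303 = -1*(-23)*5303 = 23*5303 = 121969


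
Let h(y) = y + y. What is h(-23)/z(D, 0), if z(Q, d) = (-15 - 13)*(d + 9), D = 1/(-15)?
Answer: 23/126 ≈ 0.18254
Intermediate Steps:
D = -1/15 ≈ -0.066667
z(Q, d) = -252 - 28*d (z(Q, d) = -28*(9 + d) = -252 - 28*d)
h(y) = 2*y
h(-23)/z(D, 0) = (2*(-23))/(-252 - 28*0) = -46/(-252 + 0) = -46/(-252) = -46*(-1/252) = 23/126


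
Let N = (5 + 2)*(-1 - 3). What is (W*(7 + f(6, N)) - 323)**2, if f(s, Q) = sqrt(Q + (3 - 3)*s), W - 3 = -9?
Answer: 132217 + 8760*I*sqrt(7) ≈ 1.3222e+5 + 23177.0*I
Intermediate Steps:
N = -28 (N = 7*(-4) = -28)
W = -6 (W = 3 - 9 = -6)
f(s, Q) = sqrt(Q) (f(s, Q) = sqrt(Q + 0*s) = sqrt(Q + 0) = sqrt(Q))
(W*(7 + f(6, N)) - 323)**2 = (-6*(7 + sqrt(-28)) - 323)**2 = (-6*(7 + 2*I*sqrt(7)) - 323)**2 = ((-42 - 12*I*sqrt(7)) - 323)**2 = (-365 - 12*I*sqrt(7))**2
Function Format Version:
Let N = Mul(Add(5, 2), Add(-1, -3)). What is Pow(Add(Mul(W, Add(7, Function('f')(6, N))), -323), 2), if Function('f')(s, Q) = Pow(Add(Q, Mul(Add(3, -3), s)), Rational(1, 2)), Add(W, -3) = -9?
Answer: Add(132217, Mul(8760, I, Pow(7, Rational(1, 2)))) ≈ Add(1.3222e+5, Mul(23177., I))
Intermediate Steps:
N = -28 (N = Mul(7, -4) = -28)
W = -6 (W = Add(3, -9) = -6)
Function('f')(s, Q) = Pow(Q, Rational(1, 2)) (Function('f')(s, Q) = Pow(Add(Q, Mul(0, s)), Rational(1, 2)) = Pow(Add(Q, 0), Rational(1, 2)) = Pow(Q, Rational(1, 2)))
Pow(Add(Mul(W, Add(7, Function('f')(6, N))), -323), 2) = Pow(Add(Mul(-6, Add(7, Pow(-28, Rational(1, 2)))), -323), 2) = Pow(Add(Mul(-6, Add(7, Mul(2, I, Pow(7, Rational(1, 2))))), -323), 2) = Pow(Add(Add(-42, Mul(-12, I, Pow(7, Rational(1, 2)))), -323), 2) = Pow(Add(-365, Mul(-12, I, Pow(7, Rational(1, 2)))), 2)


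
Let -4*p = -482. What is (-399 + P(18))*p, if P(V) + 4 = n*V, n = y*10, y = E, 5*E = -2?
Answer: -114475/2 ≈ -57238.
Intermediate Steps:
E = -⅖ (E = (⅕)*(-2) = -⅖ ≈ -0.40000)
y = -⅖ ≈ -0.40000
p = 241/2 (p = -¼*(-482) = 241/2 ≈ 120.50)
n = -4 (n = -⅖*10 = -4)
P(V) = -4 - 4*V
(-399 + P(18))*p = (-399 + (-4 - 4*18))*(241/2) = (-399 + (-4 - 72))*(241/2) = (-399 - 76)*(241/2) = -475*241/2 = -114475/2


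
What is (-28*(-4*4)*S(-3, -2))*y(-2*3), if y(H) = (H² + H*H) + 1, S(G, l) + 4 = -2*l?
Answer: 0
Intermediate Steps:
S(G, l) = -4 - 2*l
y(H) = 1 + 2*H² (y(H) = (H² + H²) + 1 = 2*H² + 1 = 1 + 2*H²)
(-28*(-4*4)*S(-3, -2))*y(-2*3) = (-28*(-4*4)*(-4 - 2*(-2)))*(1 + 2*(-2*3)²) = (-(-448)*(-4 + 4))*(1 + 2*(-6)²) = (-(-448)*0)*(1 + 2*36) = (-28*0)*(1 + 72) = 0*73 = 0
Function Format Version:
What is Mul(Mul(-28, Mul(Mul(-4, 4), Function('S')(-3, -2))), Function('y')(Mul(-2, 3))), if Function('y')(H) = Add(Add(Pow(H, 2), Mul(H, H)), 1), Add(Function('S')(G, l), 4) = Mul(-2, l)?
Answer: 0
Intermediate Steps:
Function('S')(G, l) = Add(-4, Mul(-2, l))
Function('y')(H) = Add(1, Mul(2, Pow(H, 2))) (Function('y')(H) = Add(Add(Pow(H, 2), Pow(H, 2)), 1) = Add(Mul(2, Pow(H, 2)), 1) = Add(1, Mul(2, Pow(H, 2))))
Mul(Mul(-28, Mul(Mul(-4, 4), Function('S')(-3, -2))), Function('y')(Mul(-2, 3))) = Mul(Mul(-28, Mul(Mul(-4, 4), Add(-4, Mul(-2, -2)))), Add(1, Mul(2, Pow(Mul(-2, 3), 2)))) = Mul(Mul(-28, Mul(-16, Add(-4, 4))), Add(1, Mul(2, Pow(-6, 2)))) = Mul(Mul(-28, Mul(-16, 0)), Add(1, Mul(2, 36))) = Mul(Mul(-28, 0), Add(1, 72)) = Mul(0, 73) = 0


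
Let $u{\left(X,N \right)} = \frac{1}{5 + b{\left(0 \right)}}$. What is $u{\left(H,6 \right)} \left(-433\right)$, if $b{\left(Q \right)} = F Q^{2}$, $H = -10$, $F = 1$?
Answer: $- \frac{433}{5} \approx -86.6$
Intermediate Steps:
$b{\left(Q \right)} = Q^{2}$ ($b{\left(Q \right)} = 1 Q^{2} = Q^{2}$)
$u{\left(X,N \right)} = \frac{1}{5}$ ($u{\left(X,N \right)} = \frac{1}{5 + 0^{2}} = \frac{1}{5 + 0} = \frac{1}{5}$)
$u{\left(H,6 \right)} \left(-433\right) = \frac{1}{5} \left(-433\right) = - \frac{433}{5}$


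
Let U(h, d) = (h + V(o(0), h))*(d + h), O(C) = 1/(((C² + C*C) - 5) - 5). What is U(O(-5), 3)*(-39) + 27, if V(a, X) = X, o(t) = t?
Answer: 16881/800 ≈ 21.101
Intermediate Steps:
O(C) = 1/(-10 + 2*C²) (O(C) = 1/(((C² + C²) - 5) - 5) = 1/((2*C² - 5) - 5) = 1/((-5 + 2*C²) - 5) = 1/(-10 + 2*C²))
U(h, d) = 2*h*(d + h) (U(h, d) = (h + h)*(d + h) = (2*h)*(d + h) = 2*h*(d + h))
U(O(-5), 3)*(-39) + 27 = (2*(1/(2*(-5 + (-5)²)))*(3 + 1/(2*(-5 + (-5)²))))*(-39) + 27 = (2*(1/(2*(-5 + 25)))*(3 + 1/(2*(-5 + 25))))*(-39) + 27 = (2*((½)/20)*(3 + (½)/20))*(-39) + 27 = (2*((½)*(1/20))*(3 + (½)*(1/20)))*(-39) + 27 = (2*(1/40)*(3 + 1/40))*(-39) + 27 = (2*(1/40)*(121/40))*(-39) + 27 = (121/800)*(-39) + 27 = -4719/800 + 27 = 16881/800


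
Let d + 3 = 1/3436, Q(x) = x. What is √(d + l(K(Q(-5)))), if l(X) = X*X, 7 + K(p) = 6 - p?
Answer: √38370671/1718 ≈ 3.6056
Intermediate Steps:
K(p) = -1 - p (K(p) = -7 + (6 - p) = -1 - p)
l(X) = X²
d = -10307/3436 (d = -3 + 1/3436 = -10307/3436 ≈ -2.9997)
√(d + l(K(Q(-5)))) = √(-10307/3436 + (-1 - 1*(-5))²) = √(-10307/3436 + (-1 + 5)²) = √(-10307/3436 + 4²) = √(-10307/3436 + 16) = √(44669/3436) = √38370671/1718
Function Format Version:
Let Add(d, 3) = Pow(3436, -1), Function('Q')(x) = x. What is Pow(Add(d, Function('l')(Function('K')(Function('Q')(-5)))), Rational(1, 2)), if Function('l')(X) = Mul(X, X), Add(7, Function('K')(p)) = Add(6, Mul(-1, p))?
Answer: Mul(Rational(1, 1718), Pow(38370671, Rational(1, 2))) ≈ 3.6056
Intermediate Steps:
Function('K')(p) = Add(-1, Mul(-1, p)) (Function('K')(p) = Add(-7, Add(6, Mul(-1, p))) = Add(-1, Mul(-1, p)))
Function('l')(X) = Pow(X, 2)
d = Rational(-10307, 3436) (d = Add(-3, Pow(3436, -1)) = Add(-3, Rational(1, 3436)) = Rational(-10307, 3436) ≈ -2.9997)
Pow(Add(d, Function('l')(Function('K')(Function('Q')(-5)))), Rational(1, 2)) = Pow(Add(Rational(-10307, 3436), Pow(Add(-1, Mul(-1, -5)), 2)), Rational(1, 2)) = Pow(Add(Rational(-10307, 3436), Pow(Add(-1, 5), 2)), Rational(1, 2)) = Pow(Add(Rational(-10307, 3436), Pow(4, 2)), Rational(1, 2)) = Pow(Add(Rational(-10307, 3436), 16), Rational(1, 2)) = Pow(Rational(44669, 3436), Rational(1, 2)) = Mul(Rational(1, 1718), Pow(38370671, Rational(1, 2)))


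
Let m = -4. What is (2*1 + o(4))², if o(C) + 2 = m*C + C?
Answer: 144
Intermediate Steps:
o(C) = -2 - 3*C (o(C) = -2 + (-4*C + C) = -2 - 3*C)
(2*1 + o(4))² = (2*1 + (-2 - 3*4))² = (2 + (-2 - 12))² = (2 - 14)² = (-12)² = 144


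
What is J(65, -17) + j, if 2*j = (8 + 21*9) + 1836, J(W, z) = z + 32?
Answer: 2063/2 ≈ 1031.5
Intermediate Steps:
J(W, z) = 32 + z
j = 2033/2 (j = ((8 + 21*9) + 1836)/2 = ((8 + 189) + 1836)/2 = (197 + 1836)/2 = (1/2)*2033 = 2033/2 ≈ 1016.5)
J(65, -17) + j = (32 - 17) + 2033/2 = 15 + 2033/2 = 2063/2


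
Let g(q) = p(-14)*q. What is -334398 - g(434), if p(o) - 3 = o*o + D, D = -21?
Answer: -411650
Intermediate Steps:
p(o) = -18 + o² (p(o) = 3 + (o*o - 21) = 3 + (o² - 21) = 3 + (-21 + o²) = -18 + o²)
g(q) = 178*q (g(q) = (-18 + (-14)²)*q = (-18 + 196)*q = 178*q)
-334398 - g(434) = -334398 - 178*434 = -334398 - 1*77252 = -334398 - 77252 = -411650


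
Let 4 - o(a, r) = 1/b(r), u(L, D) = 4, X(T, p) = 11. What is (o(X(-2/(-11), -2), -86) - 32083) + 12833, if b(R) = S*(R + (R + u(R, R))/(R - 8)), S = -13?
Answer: -1001042245/52013 ≈ -19246.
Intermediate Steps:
b(R) = -13*R - 13*(4 + R)/(-8 + R) (b(R) = -13*(R + (R + 4)/(R - 8)) = -13*(R + (4 + R)/(-8 + R)) = -13*R - 13*(4 + R)/(-8 + R))
o(a, r) = 4 - (-8 + r)/(13*(-4 - r² + 7*r)) (o(a, r) = 4 - 1/(13*(-4 - r² + 7*r)/(-8 + r)) = 4 - (-8 + r)/(13*(-4 - r² + 7*r)))
(o(X(-2/(-11), -2), -86) - 32083) + 12833 = ((-200 - 52*(-86)² + 363*(-86))/(13*(-4 - 1*(-86)² + 7*(-86))) - 32083) + 12833 = ((-200 - 52*7396 - 31218)/(13*(-4 - 1*7396 - 602)) - 32083) + 12833 = ((-200 - 384592 - 31218)/(13*(-4 - 7396 - 602)) - 32083) + 12833 = ((1/13)*(-416010)/(-8002) - 32083) + 12833 = ((1/13)*(-1/8002)*(-416010) - 32083) + 12833 = (208005/52013 - 32083) + 12833 = -1668525074/52013 + 12833 = -1001042245/52013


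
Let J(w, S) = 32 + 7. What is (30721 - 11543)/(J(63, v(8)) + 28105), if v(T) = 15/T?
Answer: 9589/14072 ≈ 0.68142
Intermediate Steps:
J(w, S) = 39
(30721 - 11543)/(J(63, v(8)) + 28105) = (30721 - 11543)/(39 + 28105) = 19178/28144 = 19178*(1/28144) = 9589/14072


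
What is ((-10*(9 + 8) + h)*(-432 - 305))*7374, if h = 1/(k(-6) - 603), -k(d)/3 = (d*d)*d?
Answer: 13856515354/15 ≈ 9.2377e+8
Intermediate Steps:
k(d) = -3*d**3 (k(d) = -3*d*d*d = -3*d**2*d = -3*d**3)
h = 1/45 (h = 1/(-3*(-6)**3 - 603) = 1/(-3*(-216) - 603) = 1/(648 - 603) = 1/45 ≈ 0.022222)
((-10*(9 + 8) + h)*(-432 - 305))*7374 = ((-10*(9 + 8) + 1/45)*(-432 - 305))*7374 = ((-10*17 + 1/45)*(-737))*7374 = ((-170 + 1/45)*(-737))*7374 = -7649/45*(-737)*7374 = (5637313/45)*7374 = 13856515354/15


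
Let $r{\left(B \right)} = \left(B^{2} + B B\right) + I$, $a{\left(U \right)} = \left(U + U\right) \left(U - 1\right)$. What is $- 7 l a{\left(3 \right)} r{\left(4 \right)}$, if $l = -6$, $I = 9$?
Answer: $20664$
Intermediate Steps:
$a{\left(U \right)} = 2 U \left(-1 + U\right)$
$r{\left(B \right)} = 9 + 2 B^{2}$ ($r{\left(B \right)} = \left(B^{2} + B B\right) + 9 = \left(B^{2} + B^{2}\right) + 9 = 2 B^{2} + 9 = 9 + 2 B^{2}$)
$- 7 l a{\left(3 \right)} r{\left(4 \right)} = \left(-7\right) \left(-6\right) 2 \cdot 3 \left(-1 + 3\right) \left(9 + 2 \cdot 4^{2}\right) = 42 \cdot 2 \cdot 3 \cdot 2 \left(9 + 2 \cdot 16\right) = 42 \cdot 12 \left(9 + 32\right) = 504 \cdot 41 = 20664$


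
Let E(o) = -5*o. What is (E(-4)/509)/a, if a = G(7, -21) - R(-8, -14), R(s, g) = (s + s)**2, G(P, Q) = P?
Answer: -20/126741 ≈ -0.00015780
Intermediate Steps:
R(s, g) = 4*s**2 (R(s, g) = (2*s)**2 = 4*s**2)
a = -249 (a = 7 - 4*(-8)**2 = 7 - 4*64 = 7 - 1*256 = 7 - 256 = -249)
(E(-4)/509)/a = (-5*(-4)/509)/(-249) = (20*(1/509))*(-1/249) = (20/509)*(-1/249) = -20/126741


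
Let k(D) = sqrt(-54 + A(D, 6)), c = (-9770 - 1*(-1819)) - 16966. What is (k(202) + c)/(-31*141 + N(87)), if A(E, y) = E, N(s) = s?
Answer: 24917/4284 - sqrt(37)/2142 ≈ 5.8135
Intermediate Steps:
c = -24917 (c = (-9770 + 1819) - 16966 = -7951 - 16966 = -24917)
k(D) = sqrt(-54 + D)
(k(202) + c)/(-31*141 + N(87)) = (sqrt(-54 + 202) - 24917)/(-31*141 + 87) = (sqrt(148) - 24917)/(-4371 + 87) = (2*sqrt(37) - 24917)/(-4284) = (-24917 + 2*sqrt(37))*(-1/4284) = 24917/4284 - sqrt(37)/2142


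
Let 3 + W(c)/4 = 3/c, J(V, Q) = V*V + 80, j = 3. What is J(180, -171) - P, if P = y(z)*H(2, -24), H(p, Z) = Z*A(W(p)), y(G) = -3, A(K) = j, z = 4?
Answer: 32264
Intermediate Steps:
J(V, Q) = 80 + V² (J(V, Q) = V² + 80 = 80 + V²)
W(c) = -12 + 12/c (W(c) = -12 + 4*(3/c) = -12 + 12/c)
A(K) = 3
H(p, Z) = 3*Z (H(p, Z) = Z*3 = 3*Z)
P = 216 (P = -9*(-24) = -3*(-72) = 216)
J(180, -171) - P = (80 + 180²) - 1*216 = (80 + 32400) - 216 = 32480 - 216 = 32264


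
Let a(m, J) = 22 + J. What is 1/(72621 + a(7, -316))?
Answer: 1/72327 ≈ 1.3826e-5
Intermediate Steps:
1/(72621 + a(7, -316)) = 1/(72621 + (22 - 316)) = 1/(72621 - 294) = 1/72327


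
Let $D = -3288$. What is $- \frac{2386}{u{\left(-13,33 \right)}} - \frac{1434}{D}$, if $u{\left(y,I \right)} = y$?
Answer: $\frac{1310635}{7124} \approx 183.97$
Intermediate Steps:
$- \frac{2386}{u{\left(-13,33 \right)}} - \frac{1434}{D} = - \frac{2386}{-13} - \frac{1434}{-3288} = \left(-2386\right) \left(- \frac{1}{13}\right) - - \frac{239}{548} = \frac{2386}{13} + \frac{239}{548} = \frac{1310635}{7124}$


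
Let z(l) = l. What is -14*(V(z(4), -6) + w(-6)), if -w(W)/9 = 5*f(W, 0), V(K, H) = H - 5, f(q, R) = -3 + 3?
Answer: 154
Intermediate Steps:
f(q, R) = 0
V(K, H) = -5 + H
w(W) = 0 (w(W) = -45*0 = -9*0 = 0)
-14*(V(z(4), -6) + w(-6)) = -14*((-5 - 6) + 0) = -14*(-11 + 0) = -14*(-11) = 154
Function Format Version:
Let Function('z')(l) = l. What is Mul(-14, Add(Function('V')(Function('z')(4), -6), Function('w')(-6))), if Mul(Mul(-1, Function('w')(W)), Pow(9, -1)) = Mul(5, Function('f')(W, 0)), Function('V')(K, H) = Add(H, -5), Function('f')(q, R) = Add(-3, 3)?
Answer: 154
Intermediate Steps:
Function('f')(q, R) = 0
Function('V')(K, H) = Add(-5, H)
Function('w')(W) = 0 (Function('w')(W) = Mul(-9, Mul(5, 0)) = Mul(-9, 0) = 0)
Mul(-14, Add(Function('V')(Function('z')(4), -6), Function('w')(-6))) = Mul(-14, Add(Add(-5, -6), 0)) = Mul(-14, Add(-11, 0)) = Mul(-14, -11) = 154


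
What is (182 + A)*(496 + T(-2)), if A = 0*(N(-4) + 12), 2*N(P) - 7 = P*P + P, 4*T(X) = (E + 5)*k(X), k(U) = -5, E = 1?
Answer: 88907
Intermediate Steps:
T(X) = -15/2 (T(X) = ((1 + 5)*(-5))/4 = (6*(-5))/4 = (¼)*(-30) = -15/2)
N(P) = 7/2 + P/2 + P²/2 (N(P) = 7/2 + (P*P + P)/2 = 7/2 + (P² + P)/2 = 7/2 + (P + P²)/2 = 7/2 + (P/2 + P²/2) = 7/2 + P/2 + P²/2)
A = 0 (A = 0*((7/2 + (½)*(-4) + (½)*(-4)²) + 12) = 0*((7/2 - 2 + (½)*16) + 12) = 0*((7/2 - 2 + 8) + 12) = 0*(19/2 + 12) = 0*(43/2) = 0)
(182 + A)*(496 + T(-2)) = (182 + 0)*(496 - 15/2) = 182*(977/2) = 88907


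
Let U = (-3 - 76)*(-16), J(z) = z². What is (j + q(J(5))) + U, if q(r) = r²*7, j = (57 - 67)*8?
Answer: 5559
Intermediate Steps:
j = -80 (j = -10*8 = -80)
U = 1264 (U = -79*(-16) = 1264)
q(r) = 7*r²
(j + q(J(5))) + U = (-80 + 7*(5²)²) + 1264 = (-80 + 7*25²) + 1264 = (-80 + 7*625) + 1264 = (-80 + 4375) + 1264 = 4295 + 1264 = 5559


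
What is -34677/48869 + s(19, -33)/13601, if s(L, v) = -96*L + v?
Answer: -562391610/664667269 ≈ -0.84612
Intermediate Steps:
s(L, v) = v - 96*L
-34677/48869 + s(19, -33)/13601 = -34677/48869 + (-33 - 96*19)/13601 = -34677*1/48869 + (-33 - 1824)*(1/13601) = -34677/48869 - 1857*1/13601 = -34677/48869 - 1857/13601 = -562391610/664667269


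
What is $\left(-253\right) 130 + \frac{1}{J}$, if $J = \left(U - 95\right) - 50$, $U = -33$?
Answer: $- \frac{5854421}{178} \approx -32890.0$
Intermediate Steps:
$J = -178$ ($J = \left(-33 - 95\right) - 50 = -128 - 50 = -178$)
$\left(-253\right) 130 + \frac{1}{J} = \left(-253\right) 130 + \frac{1}{-178} = -32890 - \frac{1}{178} = - \frac{5854421}{178}$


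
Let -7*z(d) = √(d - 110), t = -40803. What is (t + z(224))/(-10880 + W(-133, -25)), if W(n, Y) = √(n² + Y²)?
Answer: 221968320/59178043 + √521949/414246301 + 5440*√114/414246301 + 40803*√18314/118356086 ≈ 3.7977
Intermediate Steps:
W(n, Y) = √(Y² + n²)
z(d) = -√(-110 + d)/7 (z(d) = -√(d - 110)/7 = -√(-110 + d)/7)
(t + z(224))/(-10880 + W(-133, -25)) = (-40803 - √(-110 + 224)/7)/(-10880 + √((-25)² + (-133)²)) = (-40803 - √114/7)/(-10880 + √(625 + 17689)) = (-40803 - √114/7)/(-10880 + √18314)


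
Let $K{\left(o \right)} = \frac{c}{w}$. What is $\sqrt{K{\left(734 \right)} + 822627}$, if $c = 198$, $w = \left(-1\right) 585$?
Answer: $\frac{\sqrt{3475597645}}{65} \approx 906.99$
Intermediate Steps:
$w = -585$
$K{\left(o \right)} = - \frac{22}{65}$ ($K{\left(o \right)} = \frac{198}{-585} = 198 \left(- \frac{1}{585}\right) = - \frac{22}{65}$)
$\sqrt{K{\left(734 \right)} + 822627} = \sqrt{- \frac{22}{65} + 822627} = \sqrt{\frac{53470733}{65}} = \frac{\sqrt{3475597645}}{65}$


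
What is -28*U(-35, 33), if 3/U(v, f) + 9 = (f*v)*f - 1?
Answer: 84/38125 ≈ 0.0022033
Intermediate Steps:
U(v, f) = 3/(-10 + v*f²) (U(v, f) = 3/(-9 + ((f*v)*f - 1)) = 3/(-9 + (v*f² - 1)) = 3/(-9 + (-1 + v*f²)) = 3/(-10 + v*f²))
-28*U(-35, 33) = -84/(-10 - 35*33²) = -84/(-10 - 35*1089) = -84/(-10 - 38115) = -84/(-38125) = -84*(-1)/38125 = -28*(-3/38125) = 84/38125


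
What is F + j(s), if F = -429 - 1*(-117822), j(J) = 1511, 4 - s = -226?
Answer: 118904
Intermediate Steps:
s = 230 (s = 4 - 1*(-226) = 4 + 226 = 230)
F = 117393 (F = -429 + 117822 = 117393)
F + j(s) = 117393 + 1511 = 118904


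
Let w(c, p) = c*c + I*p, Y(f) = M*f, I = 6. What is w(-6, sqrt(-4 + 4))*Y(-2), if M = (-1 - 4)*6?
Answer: 2160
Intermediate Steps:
M = -30 (M = -5*6 = -30)
Y(f) = -30*f
w(c, p) = c**2 + 6*p (w(c, p) = c*c + 6*p = c**2 + 6*p)
w(-6, sqrt(-4 + 4))*Y(-2) = ((-6)**2 + 6*sqrt(-4 + 4))*(-30*(-2)) = (36 + 6*sqrt(0))*60 = (36 + 6*0)*60 = (36 + 0)*60 = 36*60 = 2160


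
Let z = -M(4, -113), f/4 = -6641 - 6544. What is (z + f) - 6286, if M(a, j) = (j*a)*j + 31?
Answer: -110133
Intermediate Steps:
f = -52740 (f = 4*(-6641 - 6544) = 4*(-13185) = -52740)
M(a, j) = 31 + a*j² (M(a, j) = (a*j)*j + 31 = a*j² + 31 = 31 + a*j²)
z = -51107 (z = -(31 + 4*(-113)²) = -(31 + 4*12769) = -(31 + 51076) = -1*51107 = -51107)
(z + f) - 6286 = (-51107 - 52740) - 6286 = -103847 - 6286 = -110133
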